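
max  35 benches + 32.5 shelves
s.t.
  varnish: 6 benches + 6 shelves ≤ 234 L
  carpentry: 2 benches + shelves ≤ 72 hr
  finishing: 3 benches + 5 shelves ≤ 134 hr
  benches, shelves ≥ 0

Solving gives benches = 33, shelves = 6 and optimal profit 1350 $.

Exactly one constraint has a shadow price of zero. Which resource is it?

finishing

varnish: 234/234 (binding)
carpentry: 72/72 (binding)
finishing: 129/134 (slack 5)
By complementary slackness, a constraint with positive slack has shadow price 0 → finishing.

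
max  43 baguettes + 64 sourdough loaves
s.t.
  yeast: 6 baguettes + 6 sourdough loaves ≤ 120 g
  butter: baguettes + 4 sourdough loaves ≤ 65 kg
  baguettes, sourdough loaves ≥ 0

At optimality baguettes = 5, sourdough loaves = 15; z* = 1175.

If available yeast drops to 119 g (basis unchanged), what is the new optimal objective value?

1169

Both yeast and butter are binding at x*.
The binding rows give the dual system: 6·y_yeast + 1·y_butter = 43 and 6·y_yeast + 4·y_butter = 64.
Solving: y_yeast = 6, y_butter = 7.
Δz = y_yeast·Δb = 6 × (-1) = -6, so new z* = 1175 − 6 = 1169.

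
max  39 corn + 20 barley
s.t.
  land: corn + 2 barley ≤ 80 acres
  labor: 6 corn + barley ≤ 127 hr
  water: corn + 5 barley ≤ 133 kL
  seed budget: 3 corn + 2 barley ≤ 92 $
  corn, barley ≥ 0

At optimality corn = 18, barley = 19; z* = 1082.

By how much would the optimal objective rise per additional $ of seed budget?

Check each constraint at x*: land 56/80 (slack 24); labor 127/127 (tight); water 113/133 (slack 20); seed budget 92/92 (tight).
Slack constraints have shadow price 0 (complementary slackness).
The binding rows give the dual system: 6·y_labor + 3·y_seed budget = 39 and 1·y_labor + 2·y_seed budget = 20.
This yields shadow prices y_labor = 2, y_seed budget = 9.
Shadow price of seed budget = 9.

9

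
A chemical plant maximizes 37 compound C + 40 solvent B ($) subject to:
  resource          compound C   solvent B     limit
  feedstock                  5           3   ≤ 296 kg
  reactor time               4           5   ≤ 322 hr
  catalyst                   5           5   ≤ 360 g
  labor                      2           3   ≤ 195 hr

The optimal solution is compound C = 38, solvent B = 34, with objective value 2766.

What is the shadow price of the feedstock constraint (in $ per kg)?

0

At the optimum: feedstock uses 292 of 296 (slack = 4); reactor time uses 322 of 322 (binding); catalyst uses 360 of 360 (binding); labor uses 178 of 195 (slack = 17).
Slack constraints have shadow price 0 (complementary slackness).
The binding rows give the dual system: 4·y_reactor time + 5·y_catalyst = 37 and 5·y_reactor time + 5·y_catalyst = 40.
This yields shadow prices y_reactor time = 3, y_catalyst = 5.
Shadow price of feedstock = 0.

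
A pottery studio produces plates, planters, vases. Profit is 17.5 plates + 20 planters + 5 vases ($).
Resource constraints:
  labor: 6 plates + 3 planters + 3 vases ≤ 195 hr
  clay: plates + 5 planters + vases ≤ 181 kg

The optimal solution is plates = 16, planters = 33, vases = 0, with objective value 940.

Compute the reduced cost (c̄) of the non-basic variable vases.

Check each constraint at x*: labor 195/195 (tight); clay 181/181 (tight).
From A_Bᵀ y = c: 6·y_labor + 1·y_clay = 17.5; 3·y_labor + 5·y_clay = 20.
→ y_labor = 2.5 and y_clay = 2.5.
Reduced cost of vases: c₃ − yᵀa₃ = 5 − (2.5·3 + 2.5·1) = 5 − 10 = -5.

-5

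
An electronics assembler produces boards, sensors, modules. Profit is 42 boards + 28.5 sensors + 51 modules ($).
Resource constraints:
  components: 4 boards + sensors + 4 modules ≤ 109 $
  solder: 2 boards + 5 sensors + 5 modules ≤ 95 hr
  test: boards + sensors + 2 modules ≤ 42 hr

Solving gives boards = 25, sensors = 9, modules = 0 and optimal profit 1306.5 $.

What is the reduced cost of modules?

Check each constraint at x*: components 109/109 (tight); solder 95/95 (tight); test 34/42 (slack 8).
Since test is not tight, its dual is 0.
From A_Bᵀ y = c: 4·y_components + 2·y_solder = 42; 1·y_components + 5·y_solder = 28.5.
Solving: y_components = 8.5, y_solder = 4.
Reduced cost of modules: c₃ − yᵀa₃ = 51 − (8.5·4 + 4·5) = 51 − 54 = -3.

-3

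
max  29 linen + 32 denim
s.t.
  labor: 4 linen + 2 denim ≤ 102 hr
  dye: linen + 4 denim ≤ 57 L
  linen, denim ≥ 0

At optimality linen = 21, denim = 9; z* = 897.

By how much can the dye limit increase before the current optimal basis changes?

147

Binding constraints: labor, dye. The basis is B = [[4,2],[1,4]] with det 14.
Per unit increase in dye, x* moves by d = (-0.1429, 0.2857).
The basis stays optimal until linen reaches 0; allowable increase = 147 L.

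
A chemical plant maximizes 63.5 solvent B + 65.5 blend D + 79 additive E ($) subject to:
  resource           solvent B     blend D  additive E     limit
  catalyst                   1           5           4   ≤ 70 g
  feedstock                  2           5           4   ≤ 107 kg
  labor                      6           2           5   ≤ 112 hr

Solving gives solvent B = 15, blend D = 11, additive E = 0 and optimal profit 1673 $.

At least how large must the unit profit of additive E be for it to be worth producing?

83

At the optimum: catalyst uses 70 of 70 (binding); feedstock uses 85 of 107 (slack = 22); labor uses 112 of 112 (binding).
Since feedstock is not tight, its dual is 0.
The binding rows give the dual system: 1·y_catalyst + 6·y_labor = 63.5 and 5·y_catalyst + 2·y_labor = 65.5.
→ y_catalyst = 9.5 and y_labor = 9.
additive E enters the basis when its profit ≥ yᵀa₃ = 9.5·4 + 9·5 = 83.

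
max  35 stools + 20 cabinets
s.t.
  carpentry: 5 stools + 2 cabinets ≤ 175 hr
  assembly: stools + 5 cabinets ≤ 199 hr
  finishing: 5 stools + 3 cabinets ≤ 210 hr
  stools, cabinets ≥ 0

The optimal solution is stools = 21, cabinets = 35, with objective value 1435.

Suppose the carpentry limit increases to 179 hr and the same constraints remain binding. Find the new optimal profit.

Binding: carpentry and finishing. Non-binding: assembly (3 unused).
By complementary slackness, y = 0 for the non-binding constraint.
From A_Bᵀ y = c: 5·y_carpentry + 5·y_finishing = 35; 2·y_carpentry + 3·y_finishing = 20.
Solving: y_carpentry = 1, y_finishing = 6.
Δz = y_carpentry·Δb = 1 × (4) = 4, so new z* = 1435 + 4 = 1439.

1439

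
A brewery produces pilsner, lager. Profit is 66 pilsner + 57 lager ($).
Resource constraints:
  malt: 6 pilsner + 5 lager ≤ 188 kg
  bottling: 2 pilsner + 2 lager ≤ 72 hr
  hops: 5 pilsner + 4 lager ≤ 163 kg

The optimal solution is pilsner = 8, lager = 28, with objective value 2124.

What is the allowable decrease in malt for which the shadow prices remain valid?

Binding constraints: malt, bottling. The basis is B = [[6,5],[2,2]] with det 2.
Per unit decrease in malt, x* moves by d = (-1, 1).
The basis stays optimal until pilsner reaches 0; allowable decrease = 8 kg.

8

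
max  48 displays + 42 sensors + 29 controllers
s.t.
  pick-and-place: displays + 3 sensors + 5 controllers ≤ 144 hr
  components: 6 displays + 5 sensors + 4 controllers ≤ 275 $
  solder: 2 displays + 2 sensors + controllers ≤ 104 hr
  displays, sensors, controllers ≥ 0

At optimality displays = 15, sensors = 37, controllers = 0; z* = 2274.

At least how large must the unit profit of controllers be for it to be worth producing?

30

Binding: components and solder. Non-binding: pick-and-place (18 unused).
Slack constraints have shadow price 0 (complementary slackness).
The binding rows give the dual system: 6·y_components + 2·y_solder = 48 and 5·y_components + 2·y_solder = 42.
→ y_components = 6 and y_solder = 6.
controllers enters the basis when its profit ≥ yᵀa₃ = 6·4 + 6·1 = 30.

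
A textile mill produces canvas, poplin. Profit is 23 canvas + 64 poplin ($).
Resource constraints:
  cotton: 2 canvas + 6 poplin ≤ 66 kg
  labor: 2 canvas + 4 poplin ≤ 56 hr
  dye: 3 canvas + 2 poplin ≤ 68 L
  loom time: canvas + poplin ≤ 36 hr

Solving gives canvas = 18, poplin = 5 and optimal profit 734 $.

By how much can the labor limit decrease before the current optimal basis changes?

Binding constraints: cotton, labor. The basis is B = [[2,6],[2,4]] with det -4.
Per unit decrease in labor, x* moves by d = (-1.5, 0.5).
The basis stays optimal until canvas reaches 0; allowable decrease = 12 hr.

12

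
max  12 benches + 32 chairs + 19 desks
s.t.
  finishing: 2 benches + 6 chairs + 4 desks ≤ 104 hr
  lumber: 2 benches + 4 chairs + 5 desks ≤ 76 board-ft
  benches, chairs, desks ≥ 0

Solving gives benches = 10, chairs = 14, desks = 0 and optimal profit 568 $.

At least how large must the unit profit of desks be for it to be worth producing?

26

Both finishing and lumber are binding at x*.
The binding rows give the dual system: 2·y_finishing + 2·y_lumber = 12 and 6·y_finishing + 4·y_lumber = 32.
→ y_finishing = 4 and y_lumber = 2.
desks enters the basis when its profit ≥ yᵀa₃ = 4·4 + 2·5 = 26.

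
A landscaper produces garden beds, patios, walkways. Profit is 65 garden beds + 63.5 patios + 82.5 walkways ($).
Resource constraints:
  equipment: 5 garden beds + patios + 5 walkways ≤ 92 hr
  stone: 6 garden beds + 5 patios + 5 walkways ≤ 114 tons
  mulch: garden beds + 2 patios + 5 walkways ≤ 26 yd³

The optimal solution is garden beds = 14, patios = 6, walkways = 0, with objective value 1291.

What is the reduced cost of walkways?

Check each constraint at x*: equipment 76/92 (slack 16); stone 114/114 (tight); mulch 26/26 (tight).
By complementary slackness, y = 0 for the non-binding constraint.
From A_Bᵀ y = c: 6·y_stone + 1·y_mulch = 65; 5·y_stone + 2·y_mulch = 63.5.
→ y_stone = 9.5 and y_mulch = 8.
Reduced cost of walkways: c₃ − yᵀa₃ = 82.5 − (9.5·5 + 8·5) = 82.5 − 87.5 = -5.

-5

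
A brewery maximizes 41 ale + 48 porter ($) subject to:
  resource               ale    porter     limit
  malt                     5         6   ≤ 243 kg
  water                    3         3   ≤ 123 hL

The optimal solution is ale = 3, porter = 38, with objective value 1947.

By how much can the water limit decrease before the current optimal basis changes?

1.5

Binding constraints: malt, water. The basis is B = [[5,6],[3,3]] with det -3.
Per unit decrease in water, x* moves by d = (-2, 1.6667).
The basis stays optimal until ale reaches 0; allowable decrease = 1.5 hL.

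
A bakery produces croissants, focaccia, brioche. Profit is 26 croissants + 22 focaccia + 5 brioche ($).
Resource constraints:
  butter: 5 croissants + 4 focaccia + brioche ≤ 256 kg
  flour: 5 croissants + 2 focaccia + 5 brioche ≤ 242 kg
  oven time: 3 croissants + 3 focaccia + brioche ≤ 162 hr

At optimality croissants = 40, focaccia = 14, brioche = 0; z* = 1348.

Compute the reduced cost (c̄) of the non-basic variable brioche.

Check each constraint at x*: butter 256/256 (tight); flour 228/242 (slack 14); oven time 162/162 (tight).
Since flour is not tight, its dual is 0.
Dual feasibility on the basic columns requires 5·y_butter + 3·y_oven time = 26, 4·y_butter + 3·y_oven time = 22.
→ y_butter = 4 and y_oven time = 2.
Reduced cost of brioche: c₃ − yᵀa₃ = 5 − (4·1 + 2·1) = 5 − 6 = -1.

-1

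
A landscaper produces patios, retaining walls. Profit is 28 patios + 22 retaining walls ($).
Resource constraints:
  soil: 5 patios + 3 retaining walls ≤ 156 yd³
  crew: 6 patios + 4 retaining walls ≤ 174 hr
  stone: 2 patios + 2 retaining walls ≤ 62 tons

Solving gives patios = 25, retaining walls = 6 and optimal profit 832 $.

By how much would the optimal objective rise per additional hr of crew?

At the optimum: soil uses 143 of 156 (slack = 13); crew uses 174 of 174 (binding); stone uses 62 of 62 (binding).
By complementary slackness, y = 0 for the non-binding constraint.
Dual feasibility on the basic columns requires 6·y_crew + 2·y_stone = 28, 4·y_crew + 2·y_stone = 22.
→ y_crew = 3 and y_stone = 5.
Shadow price of crew = 3.

3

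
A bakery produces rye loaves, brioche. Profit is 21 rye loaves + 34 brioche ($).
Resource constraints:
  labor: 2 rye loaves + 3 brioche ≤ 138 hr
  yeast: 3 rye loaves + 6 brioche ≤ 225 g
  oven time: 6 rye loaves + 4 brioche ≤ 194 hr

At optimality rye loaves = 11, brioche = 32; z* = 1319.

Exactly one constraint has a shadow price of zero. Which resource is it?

labor

labor: 118/138 (slack 20)
yeast: 225/225 (binding)
oven time: 194/194 (binding)
By complementary slackness, a constraint with positive slack has shadow price 0 → labor.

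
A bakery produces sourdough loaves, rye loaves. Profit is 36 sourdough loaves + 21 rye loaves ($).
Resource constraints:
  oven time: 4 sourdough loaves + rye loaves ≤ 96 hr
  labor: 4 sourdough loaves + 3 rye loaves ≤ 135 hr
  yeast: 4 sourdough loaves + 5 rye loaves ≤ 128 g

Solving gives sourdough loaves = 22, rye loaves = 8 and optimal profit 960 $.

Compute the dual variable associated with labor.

0

At the optimum: oven time uses 96 of 96 (binding); labor uses 112 of 135 (slack = 23); yeast uses 128 of 128 (binding).
By complementary slackness, y = 0 for the non-binding constraint.
The binding rows give the dual system: 4·y_oven time + 4·y_yeast = 36 and 1·y_oven time + 5·y_yeast = 21.
Solving: y_oven time = 6, y_yeast = 3.
Shadow price of labor = 0.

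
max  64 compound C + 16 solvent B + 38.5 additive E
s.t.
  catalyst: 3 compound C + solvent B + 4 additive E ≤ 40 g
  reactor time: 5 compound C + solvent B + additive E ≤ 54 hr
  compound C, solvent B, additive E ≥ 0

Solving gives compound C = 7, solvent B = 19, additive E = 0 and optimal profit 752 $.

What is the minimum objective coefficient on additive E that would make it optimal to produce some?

Check each constraint at x*: catalyst 40/40 (tight); reactor time 54/54 (tight).
From A_Bᵀ y = c: 3·y_catalyst + 5·y_reactor time = 64; 1·y_catalyst + 1·y_reactor time = 16.
→ y_catalyst = 8 and y_reactor time = 8.
additive E enters the basis when its profit ≥ yᵀa₃ = 8·4 + 8·1 = 40.

40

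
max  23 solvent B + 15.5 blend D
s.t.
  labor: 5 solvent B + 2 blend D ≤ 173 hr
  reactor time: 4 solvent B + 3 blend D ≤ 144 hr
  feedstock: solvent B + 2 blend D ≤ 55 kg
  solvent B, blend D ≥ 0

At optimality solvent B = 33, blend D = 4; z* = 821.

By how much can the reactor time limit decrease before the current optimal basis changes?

Binding constraints: labor, reactor time. The basis is B = [[5,2],[4,3]] with det 7.
Per unit decrease in reactor time, x* moves by d = (0.2857, -0.7143).
The basis stays optimal until blend D reaches 0; allowable decrease = 5.6 hr.

5.6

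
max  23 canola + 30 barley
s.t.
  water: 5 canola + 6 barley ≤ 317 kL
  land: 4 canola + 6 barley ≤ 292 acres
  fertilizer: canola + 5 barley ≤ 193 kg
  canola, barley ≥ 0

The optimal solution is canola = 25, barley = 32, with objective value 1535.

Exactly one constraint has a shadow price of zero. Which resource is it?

water: 317/317 (binding)
land: 292/292 (binding)
fertilizer: 185/193 (slack 8)
By complementary slackness, a constraint with positive slack has shadow price 0 → fertilizer.

fertilizer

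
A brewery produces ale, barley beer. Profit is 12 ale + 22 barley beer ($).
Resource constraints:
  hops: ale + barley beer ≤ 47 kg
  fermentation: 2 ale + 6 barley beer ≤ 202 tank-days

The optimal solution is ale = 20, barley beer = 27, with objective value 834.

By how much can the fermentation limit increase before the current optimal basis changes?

Binding constraints: hops, fermentation. The basis is B = [[1,1],[2,6]] with det 4.
Per unit increase in fermentation, x* moves by d = (-0.25, 0.25).
The basis stays optimal until ale reaches 0; allowable increase = 80 tank-days.

80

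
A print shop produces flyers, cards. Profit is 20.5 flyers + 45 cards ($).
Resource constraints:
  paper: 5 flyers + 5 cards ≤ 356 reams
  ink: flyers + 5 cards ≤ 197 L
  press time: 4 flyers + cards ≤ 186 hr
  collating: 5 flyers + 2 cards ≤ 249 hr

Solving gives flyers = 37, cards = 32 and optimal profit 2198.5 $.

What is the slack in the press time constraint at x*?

6

press time used = 4·37 + 1·32 = 180; slack = 186 − 180 = 6.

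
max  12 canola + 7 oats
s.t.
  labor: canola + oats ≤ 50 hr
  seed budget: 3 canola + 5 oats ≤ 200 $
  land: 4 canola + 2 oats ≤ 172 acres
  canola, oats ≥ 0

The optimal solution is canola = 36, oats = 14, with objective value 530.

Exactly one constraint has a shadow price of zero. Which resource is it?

seed budget

labor: 50/50 (binding)
seed budget: 178/200 (slack 22)
land: 172/172 (binding)
By complementary slackness, a constraint with positive slack has shadow price 0 → seed budget.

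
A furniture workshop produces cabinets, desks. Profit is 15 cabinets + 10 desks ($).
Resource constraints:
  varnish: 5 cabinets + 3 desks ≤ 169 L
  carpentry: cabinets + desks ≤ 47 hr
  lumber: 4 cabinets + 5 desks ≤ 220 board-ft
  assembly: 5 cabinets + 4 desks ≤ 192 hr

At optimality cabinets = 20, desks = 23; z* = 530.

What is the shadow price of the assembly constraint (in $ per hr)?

1

Binding: varnish and assembly. Non-binding: carpentry (4 unused), lumber (25 unused).
Slack constraints have shadow price 0 (complementary slackness).
The binding rows give the dual system: 5·y_varnish + 5·y_assembly = 15 and 3·y_varnish + 4·y_assembly = 10.
→ y_varnish = 2 and y_assembly = 1.
Shadow price of assembly = 1.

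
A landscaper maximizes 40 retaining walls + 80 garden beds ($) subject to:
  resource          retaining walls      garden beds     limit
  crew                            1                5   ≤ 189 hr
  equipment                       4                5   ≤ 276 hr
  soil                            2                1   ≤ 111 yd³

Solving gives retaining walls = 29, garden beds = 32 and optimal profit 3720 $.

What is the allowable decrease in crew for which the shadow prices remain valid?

Binding constraints: crew, equipment. The basis is B = [[1,5],[4,5]] with det -15.
Per unit decrease in crew, x* moves by d = (0.3333, -0.2667).
The basis stays optimal until soil becomes binding; allowable decrease = 52.5 hr.

52.5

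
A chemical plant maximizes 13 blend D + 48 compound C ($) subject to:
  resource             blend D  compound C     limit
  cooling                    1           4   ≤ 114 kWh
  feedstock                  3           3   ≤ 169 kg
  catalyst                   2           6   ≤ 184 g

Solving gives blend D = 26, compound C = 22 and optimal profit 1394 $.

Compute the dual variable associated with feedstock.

0

Binding: cooling and catalyst. Non-binding: feedstock (25 unused).
Since feedstock is not tight, its dual is 0.
Dual feasibility on the basic columns requires 1·y_cooling + 2·y_catalyst = 13, 4·y_cooling + 6·y_catalyst = 48.
→ y_cooling = 9 and y_catalyst = 2.
Shadow price of feedstock = 0.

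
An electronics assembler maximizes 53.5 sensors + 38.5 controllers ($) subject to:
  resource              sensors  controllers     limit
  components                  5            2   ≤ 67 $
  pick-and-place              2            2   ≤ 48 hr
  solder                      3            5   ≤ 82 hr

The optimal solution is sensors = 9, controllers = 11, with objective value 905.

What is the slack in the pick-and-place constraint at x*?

pick-and-place used = 2·9 + 2·11 = 40; slack = 48 − 40 = 8.

8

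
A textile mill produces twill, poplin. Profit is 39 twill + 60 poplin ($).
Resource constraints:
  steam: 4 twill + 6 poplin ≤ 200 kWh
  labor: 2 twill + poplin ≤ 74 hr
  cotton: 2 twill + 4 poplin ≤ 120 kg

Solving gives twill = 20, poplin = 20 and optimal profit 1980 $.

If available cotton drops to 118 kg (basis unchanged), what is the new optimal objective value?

1977

Check each constraint at x*: steam 200/200 (tight); labor 60/74 (slack 14); cotton 120/120 (tight).
By complementary slackness, y = 0 for the non-binding constraint.
Dual feasibility on the basic columns requires 4·y_steam + 2·y_cotton = 39, 6·y_steam + 4·y_cotton = 60.
This yields shadow prices y_steam = 9, y_cotton = 1.5.
Δz = y_cotton·Δb = 1.5 × (-2) = -3, so new z* = 1980 − 3 = 1977.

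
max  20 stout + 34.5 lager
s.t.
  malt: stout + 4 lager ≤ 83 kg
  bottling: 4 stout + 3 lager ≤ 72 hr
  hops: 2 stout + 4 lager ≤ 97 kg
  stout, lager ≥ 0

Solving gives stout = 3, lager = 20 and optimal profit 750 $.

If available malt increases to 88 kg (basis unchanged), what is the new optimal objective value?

780

At the optimum: malt uses 83 of 83 (binding); bottling uses 72 of 72 (binding); hops uses 86 of 97 (slack = 11).
By complementary slackness, y = 0 for the non-binding constraint.
The binding rows give the dual system: 1·y_malt + 4·y_bottling = 20 and 4·y_malt + 3·y_bottling = 34.5.
Solving: y_malt = 6, y_bottling = 3.5.
Δz = y_malt·Δb = 6 × (5) = 30, so new z* = 750 + 30 = 780.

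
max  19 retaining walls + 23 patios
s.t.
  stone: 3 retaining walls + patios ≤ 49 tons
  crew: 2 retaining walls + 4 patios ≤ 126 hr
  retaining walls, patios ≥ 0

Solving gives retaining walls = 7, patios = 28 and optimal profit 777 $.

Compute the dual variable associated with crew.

5

Check each constraint at x*: stone 49/49 (tight); crew 126/126 (tight).
From A_Bᵀ y = c: 3·y_stone + 2·y_crew = 19; 1·y_stone + 4·y_crew = 23.
Solving: y_stone = 3, y_crew = 5.
Shadow price of crew = 5.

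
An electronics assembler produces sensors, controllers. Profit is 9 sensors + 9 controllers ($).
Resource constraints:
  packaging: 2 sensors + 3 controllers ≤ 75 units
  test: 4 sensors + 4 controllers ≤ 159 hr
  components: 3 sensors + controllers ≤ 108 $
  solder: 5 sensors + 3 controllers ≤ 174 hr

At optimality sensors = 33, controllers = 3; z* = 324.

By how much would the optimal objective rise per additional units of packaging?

2

Binding: packaging and solder. Non-binding: test (15 unused), components (6 unused).
Slack constraints have shadow price 0 (complementary slackness).
From A_Bᵀ y = c: 2·y_packaging + 5·y_solder = 9; 3·y_packaging + 3·y_solder = 9.
→ y_packaging = 2 and y_solder = 1.
Shadow price of packaging = 2.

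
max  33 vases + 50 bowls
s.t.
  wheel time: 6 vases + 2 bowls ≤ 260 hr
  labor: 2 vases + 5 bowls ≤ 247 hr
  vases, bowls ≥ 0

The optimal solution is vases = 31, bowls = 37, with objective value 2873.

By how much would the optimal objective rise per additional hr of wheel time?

At the optimum: wheel time uses 260 of 260 (binding); labor uses 247 of 247 (binding).
Dual feasibility on the basic columns requires 6·y_wheel time + 2·y_labor = 33, 2·y_wheel time + 5·y_labor = 50.
→ y_wheel time = 2.5 and y_labor = 9.
Shadow price of wheel time = 2.5.

2.5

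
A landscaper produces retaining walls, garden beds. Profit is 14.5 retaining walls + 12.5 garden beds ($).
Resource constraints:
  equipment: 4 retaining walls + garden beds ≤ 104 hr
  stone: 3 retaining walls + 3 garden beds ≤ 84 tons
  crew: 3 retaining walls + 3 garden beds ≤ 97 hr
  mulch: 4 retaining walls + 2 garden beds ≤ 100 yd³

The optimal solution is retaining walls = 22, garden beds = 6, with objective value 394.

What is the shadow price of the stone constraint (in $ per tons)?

Binding: stone and mulch. Non-binding: equipment (10 unused), crew (13 unused).
Since equipment, crew are not tight, their duals are 0.
Dual feasibility on the basic columns requires 3·y_stone + 4·y_mulch = 14.5, 3·y_stone + 2·y_mulch = 12.5.
This yields shadow prices y_stone = 3.5, y_mulch = 1.
Shadow price of stone = 3.5.

3.5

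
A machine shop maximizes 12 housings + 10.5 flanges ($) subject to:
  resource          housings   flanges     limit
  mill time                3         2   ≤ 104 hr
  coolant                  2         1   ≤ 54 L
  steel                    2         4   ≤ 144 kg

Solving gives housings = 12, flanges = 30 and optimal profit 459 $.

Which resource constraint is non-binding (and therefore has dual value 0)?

mill time

mill time: 96/104 (slack 8)
coolant: 54/54 (binding)
steel: 144/144 (binding)
By complementary slackness, a constraint with positive slack has shadow price 0 → mill time.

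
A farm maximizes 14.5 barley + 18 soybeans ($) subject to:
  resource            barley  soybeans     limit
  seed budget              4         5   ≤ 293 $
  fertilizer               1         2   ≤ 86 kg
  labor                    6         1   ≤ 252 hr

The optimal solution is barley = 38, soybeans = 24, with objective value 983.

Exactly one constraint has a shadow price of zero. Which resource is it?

seed budget: 272/293 (slack 21)
fertilizer: 86/86 (binding)
labor: 252/252 (binding)
By complementary slackness, a constraint with positive slack has shadow price 0 → seed budget.

seed budget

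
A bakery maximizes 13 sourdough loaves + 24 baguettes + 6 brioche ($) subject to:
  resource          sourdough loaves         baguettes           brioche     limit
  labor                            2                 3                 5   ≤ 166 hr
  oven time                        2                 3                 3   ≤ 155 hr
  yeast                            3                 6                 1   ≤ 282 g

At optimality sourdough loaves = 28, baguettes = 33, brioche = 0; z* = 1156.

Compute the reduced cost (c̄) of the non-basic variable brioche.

Check each constraint at x*: labor 155/166 (slack 11); oven time 155/155 (tight); yeast 282/282 (tight).
Since labor is not tight, its dual is 0.
From A_Bᵀ y = c: 2·y_oven time + 3·y_yeast = 13; 3·y_oven time + 6·y_yeast = 24.
Solving: y_oven time = 2, y_yeast = 3.
Reduced cost of brioche: c₃ − yᵀa₃ = 6 − (2·3 + 3·1) = 6 − 9 = -3.

-3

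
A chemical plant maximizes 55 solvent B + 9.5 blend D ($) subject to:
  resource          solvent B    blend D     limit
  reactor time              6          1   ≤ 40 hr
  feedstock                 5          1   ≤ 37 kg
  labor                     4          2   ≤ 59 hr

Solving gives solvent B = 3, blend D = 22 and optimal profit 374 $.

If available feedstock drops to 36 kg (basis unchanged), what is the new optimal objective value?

372

Check each constraint at x*: reactor time 40/40 (tight); feedstock 37/37 (tight); labor 56/59 (slack 3).
Slack constraints have shadow price 0 (complementary slackness).
From A_Bᵀ y = c: 6·y_reactor time + 5·y_feedstock = 55; 1·y_reactor time + 1·y_feedstock = 9.5.
Solving: y_reactor time = 7.5, y_feedstock = 2.
Δz = y_feedstock·Δb = 2 × (-1) = -2, so new z* = 374 − 2 = 372.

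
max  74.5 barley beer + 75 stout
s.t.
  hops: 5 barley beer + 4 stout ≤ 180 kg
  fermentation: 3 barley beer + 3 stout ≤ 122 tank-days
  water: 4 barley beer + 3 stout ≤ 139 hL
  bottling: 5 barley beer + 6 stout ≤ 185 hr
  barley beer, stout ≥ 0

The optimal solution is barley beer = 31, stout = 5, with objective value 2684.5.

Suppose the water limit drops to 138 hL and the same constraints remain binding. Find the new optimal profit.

Binding: water and bottling. Non-binding: hops (5 unused), fermentation (14 unused).
Since hops, fermentation are not tight, their duals are 0.
From A_Bᵀ y = c: 4·y_water + 5·y_bottling = 74.5; 3·y_water + 6·y_bottling = 75.
→ y_water = 8 and y_bottling = 8.5.
Δz = y_water·Δb = 8 × (-1) = -8, so new z* = 2684.5 − 8 = 2676.5.

2676.5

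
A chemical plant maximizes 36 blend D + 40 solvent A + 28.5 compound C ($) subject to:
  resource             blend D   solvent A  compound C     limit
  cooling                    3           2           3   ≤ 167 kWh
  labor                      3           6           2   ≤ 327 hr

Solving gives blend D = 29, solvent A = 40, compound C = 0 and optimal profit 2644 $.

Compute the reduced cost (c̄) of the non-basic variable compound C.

Check each constraint at x*: cooling 167/167 (tight); labor 327/327 (tight).
The binding rows give the dual system: 3·y_cooling + 3·y_labor = 36 and 2·y_cooling + 6·y_labor = 40.
→ y_cooling = 8 and y_labor = 4.
Reduced cost of compound C: c₃ − yᵀa₃ = 28.5 − (8·3 + 4·2) = 28.5 − 32 = -3.5.

-3.5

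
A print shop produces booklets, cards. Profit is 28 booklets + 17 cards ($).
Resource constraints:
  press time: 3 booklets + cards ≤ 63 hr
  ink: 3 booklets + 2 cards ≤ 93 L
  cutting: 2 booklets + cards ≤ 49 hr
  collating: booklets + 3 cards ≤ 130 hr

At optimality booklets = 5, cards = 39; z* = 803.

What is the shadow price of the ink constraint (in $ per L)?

Binding: ink and cutting. Non-binding: press time (9 unused), collating (8 unused).
Slack constraints have shadow price 0 (complementary slackness).
From A_Bᵀ y = c: 3·y_ink + 2·y_cutting = 28; 2·y_ink + 1·y_cutting = 17.
→ y_ink = 6 and y_cutting = 5.
Shadow price of ink = 6.

6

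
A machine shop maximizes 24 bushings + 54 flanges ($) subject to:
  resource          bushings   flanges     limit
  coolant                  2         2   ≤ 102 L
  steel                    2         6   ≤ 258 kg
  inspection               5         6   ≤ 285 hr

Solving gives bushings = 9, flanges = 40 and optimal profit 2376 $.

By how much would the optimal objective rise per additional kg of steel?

Binding: steel and inspection. Non-binding: coolant (4 unused).
Since coolant is not tight, its dual is 0.
The binding rows give the dual system: 2·y_steel + 5·y_inspection = 24 and 6·y_steel + 6·y_inspection = 54.
Solving: y_steel = 7, y_inspection = 2.
Shadow price of steel = 7.

7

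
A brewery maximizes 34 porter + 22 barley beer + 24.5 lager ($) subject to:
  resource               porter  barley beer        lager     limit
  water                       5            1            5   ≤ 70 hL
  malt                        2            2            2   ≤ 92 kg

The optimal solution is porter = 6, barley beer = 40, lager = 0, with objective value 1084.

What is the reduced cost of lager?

-9.5

At the optimum: water uses 70 of 70 (binding); malt uses 92 of 92 (binding).
From A_Bᵀ y = c: 5·y_water + 2·y_malt = 34; 1·y_water + 2·y_malt = 22.
Solving: y_water = 3, y_malt = 9.5.
Reduced cost of lager: c₃ − yᵀa₃ = 24.5 − (3·5 + 9.5·2) = 24.5 − 34 = -9.5.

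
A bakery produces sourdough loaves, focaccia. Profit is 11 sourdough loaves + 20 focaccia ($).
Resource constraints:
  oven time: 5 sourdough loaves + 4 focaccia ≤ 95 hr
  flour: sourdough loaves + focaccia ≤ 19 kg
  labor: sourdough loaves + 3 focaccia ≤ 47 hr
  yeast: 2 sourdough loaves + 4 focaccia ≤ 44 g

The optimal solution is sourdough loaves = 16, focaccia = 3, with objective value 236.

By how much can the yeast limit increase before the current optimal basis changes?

Binding constraints: flour, yeast. The basis is B = [[1,1],[2,4]] with det 2.
Per unit increase in yeast, x* moves by d = (-0.5, 0.5).
The basis stays optimal until labor becomes binding; allowable increase = 22 g.

22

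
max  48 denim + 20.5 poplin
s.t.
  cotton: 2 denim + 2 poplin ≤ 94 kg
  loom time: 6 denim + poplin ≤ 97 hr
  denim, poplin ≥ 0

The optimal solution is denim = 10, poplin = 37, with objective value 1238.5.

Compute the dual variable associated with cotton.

7.5

At the optimum: cotton uses 94 of 94 (binding); loom time uses 97 of 97 (binding).
From A_Bᵀ y = c: 2·y_cotton + 6·y_loom time = 48; 2·y_cotton + 1·y_loom time = 20.5.
→ y_cotton = 7.5 and y_loom time = 5.5.
Shadow price of cotton = 7.5.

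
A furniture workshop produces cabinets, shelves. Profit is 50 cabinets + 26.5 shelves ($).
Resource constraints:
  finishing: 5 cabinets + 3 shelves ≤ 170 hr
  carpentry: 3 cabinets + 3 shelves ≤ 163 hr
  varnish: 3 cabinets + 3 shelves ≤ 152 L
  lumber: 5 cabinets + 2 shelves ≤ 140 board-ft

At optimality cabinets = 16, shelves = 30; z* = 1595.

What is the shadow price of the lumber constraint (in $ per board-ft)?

Check each constraint at x*: finishing 170/170 (tight); carpentry 138/163 (slack 25); varnish 138/152 (slack 14); lumber 140/140 (tight).
Since carpentry, varnish are not tight, their duals are 0.
Dual feasibility on the basic columns requires 5·y_finishing + 5·y_lumber = 50, 3·y_finishing + 2·y_lumber = 26.5.
Solving: y_finishing = 6.5, y_lumber = 3.5.
Shadow price of lumber = 3.5.

3.5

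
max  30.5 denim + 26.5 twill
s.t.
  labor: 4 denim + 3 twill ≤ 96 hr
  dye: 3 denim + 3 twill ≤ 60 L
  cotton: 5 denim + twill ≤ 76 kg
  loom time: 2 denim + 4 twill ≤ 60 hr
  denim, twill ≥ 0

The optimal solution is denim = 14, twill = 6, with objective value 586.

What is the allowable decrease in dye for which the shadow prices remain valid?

Binding constraints: dye, cotton. The basis is B = [[3,3],[5,1]] with det -12.
Per unit decrease in dye, x* moves by d = (0.0833, -0.4167).
The basis stays optimal until twill reaches 0; allowable decrease = 14.4 L.

14.4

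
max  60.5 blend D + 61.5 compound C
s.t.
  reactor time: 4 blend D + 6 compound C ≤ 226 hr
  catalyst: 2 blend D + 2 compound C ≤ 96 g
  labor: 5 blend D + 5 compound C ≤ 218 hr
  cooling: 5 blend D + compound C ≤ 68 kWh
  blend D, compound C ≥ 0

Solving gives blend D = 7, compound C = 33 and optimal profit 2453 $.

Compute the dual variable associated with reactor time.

Check each constraint at x*: reactor time 226/226 (tight); catalyst 80/96 (slack 16); labor 200/218 (slack 18); cooling 68/68 (tight).
By complementary slackness, y = 0 for the non-binding constraints.
Dual feasibility on the basic columns requires 4·y_reactor time + 5·y_cooling = 60.5, 6·y_reactor time + 1·y_cooling = 61.5.
This yields shadow prices y_reactor time = 9.5, y_cooling = 4.5.
Shadow price of reactor time = 9.5.

9.5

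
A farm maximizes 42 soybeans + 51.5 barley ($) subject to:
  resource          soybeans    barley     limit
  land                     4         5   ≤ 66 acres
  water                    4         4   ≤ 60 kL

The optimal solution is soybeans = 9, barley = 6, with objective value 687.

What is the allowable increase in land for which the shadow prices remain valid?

Binding constraints: land, water. The basis is B = [[4,5],[4,4]] with det -4.
Per unit increase in land, x* moves by d = (-1, 1).
The basis stays optimal until soybeans reaches 0; allowable increase = 9 acres.

9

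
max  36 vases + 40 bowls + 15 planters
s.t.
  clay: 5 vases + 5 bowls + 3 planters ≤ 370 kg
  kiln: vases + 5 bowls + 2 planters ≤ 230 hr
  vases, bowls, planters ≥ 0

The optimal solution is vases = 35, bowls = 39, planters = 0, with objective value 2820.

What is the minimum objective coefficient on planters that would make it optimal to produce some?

23

At the optimum: clay uses 370 of 370 (binding); kiln uses 230 of 230 (binding).
Dual feasibility on the basic columns requires 5·y_clay + 1·y_kiln = 36, 5·y_clay + 5·y_kiln = 40.
Solving: y_clay = 7, y_kiln = 1.
planters enters the basis when its profit ≥ yᵀa₃ = 7·3 + 1·2 = 23.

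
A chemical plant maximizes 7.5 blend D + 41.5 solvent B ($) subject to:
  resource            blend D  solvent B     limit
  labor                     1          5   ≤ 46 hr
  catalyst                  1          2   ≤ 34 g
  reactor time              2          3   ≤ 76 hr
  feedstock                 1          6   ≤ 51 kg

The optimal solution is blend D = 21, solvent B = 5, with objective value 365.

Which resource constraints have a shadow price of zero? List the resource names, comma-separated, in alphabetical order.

catalyst, reactor time

labor: 46/46 (binding)
catalyst: 31/34 (slack 3)
reactor time: 57/76 (slack 19)
feedstock: 51/51 (binding)
By complementary slackness, a constraint with positive slack has shadow price 0 → catalyst, reactor time.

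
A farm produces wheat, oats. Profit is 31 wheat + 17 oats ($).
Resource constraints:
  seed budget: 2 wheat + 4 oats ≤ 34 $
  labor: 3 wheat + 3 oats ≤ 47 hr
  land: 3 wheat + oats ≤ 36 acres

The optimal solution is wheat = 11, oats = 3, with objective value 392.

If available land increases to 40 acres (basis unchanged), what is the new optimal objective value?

428

Binding: seed budget and land. Non-binding: labor (5 unused).
By complementary slackness, y = 0 for the non-binding constraint.
The binding rows give the dual system: 2·y_seed budget + 3·y_land = 31 and 4·y_seed budget + 1·y_land = 17.
Solving: y_seed budget = 2, y_land = 9.
Δz = y_land·Δb = 9 × (4) = 36, so new z* = 392 + 36 = 428.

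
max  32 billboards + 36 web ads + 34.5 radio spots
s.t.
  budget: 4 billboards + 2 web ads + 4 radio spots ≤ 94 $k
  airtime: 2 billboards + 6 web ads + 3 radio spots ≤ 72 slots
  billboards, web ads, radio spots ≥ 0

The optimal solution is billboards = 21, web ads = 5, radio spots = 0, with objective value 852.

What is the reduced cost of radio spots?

-1.5

Both budget and airtime are binding at x*.
The binding rows give the dual system: 4·y_budget + 2·y_airtime = 32 and 2·y_budget + 6·y_airtime = 36.
→ y_budget = 6 and y_airtime = 4.
Reduced cost of radio spots: c₃ − yᵀa₃ = 34.5 − (6·4 + 4·3) = 34.5 − 36 = -1.5.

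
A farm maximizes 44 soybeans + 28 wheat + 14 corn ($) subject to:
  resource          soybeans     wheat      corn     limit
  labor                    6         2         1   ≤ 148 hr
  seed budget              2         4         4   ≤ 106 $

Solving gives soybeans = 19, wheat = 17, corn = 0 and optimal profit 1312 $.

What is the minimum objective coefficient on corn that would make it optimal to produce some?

22

Both labor and seed budget are binding at x*.
From A_Bᵀ y = c: 6·y_labor + 2·y_seed budget = 44; 2·y_labor + 4·y_seed budget = 28.
→ y_labor = 6 and y_seed budget = 4.
corn enters the basis when its profit ≥ yᵀa₃ = 6·1 + 4·4 = 22.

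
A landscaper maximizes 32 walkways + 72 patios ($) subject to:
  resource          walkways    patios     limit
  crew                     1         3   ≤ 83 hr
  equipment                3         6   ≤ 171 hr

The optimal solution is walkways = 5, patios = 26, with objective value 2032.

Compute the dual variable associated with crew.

Both crew and equipment are binding at x*.
Dual feasibility on the basic columns requires 1·y_crew + 3·y_equipment = 32, 3·y_crew + 6·y_equipment = 72.
→ y_crew = 8 and y_equipment = 8.
Shadow price of crew = 8.

8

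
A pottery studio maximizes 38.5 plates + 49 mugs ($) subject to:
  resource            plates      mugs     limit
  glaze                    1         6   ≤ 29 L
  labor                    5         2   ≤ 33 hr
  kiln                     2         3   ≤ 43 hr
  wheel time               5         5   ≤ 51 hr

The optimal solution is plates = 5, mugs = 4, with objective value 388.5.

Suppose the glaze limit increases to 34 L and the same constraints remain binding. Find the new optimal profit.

418.5

Check each constraint at x*: glaze 29/29 (tight); labor 33/33 (tight); kiln 22/43 (slack 21); wheel time 45/51 (slack 6).
By complementary slackness, y = 0 for the non-binding constraints.
From A_Bᵀ y = c: 1·y_glaze + 5·y_labor = 38.5; 6·y_glaze + 2·y_labor = 49.
→ y_glaze = 6 and y_labor = 6.5.
Δz = y_glaze·Δb = 6 × (5) = 30, so new z* = 388.5 + 30 = 418.5.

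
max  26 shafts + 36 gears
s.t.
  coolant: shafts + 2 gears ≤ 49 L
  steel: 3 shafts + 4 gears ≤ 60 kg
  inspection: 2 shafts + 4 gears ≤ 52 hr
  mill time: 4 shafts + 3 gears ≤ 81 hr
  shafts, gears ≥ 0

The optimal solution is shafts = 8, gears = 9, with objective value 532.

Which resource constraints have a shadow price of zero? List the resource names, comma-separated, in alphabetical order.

coolant, mill time

coolant: 26/49 (slack 23)
steel: 60/60 (binding)
inspection: 52/52 (binding)
mill time: 59/81 (slack 22)
By complementary slackness, a constraint with positive slack has shadow price 0 → coolant, mill time.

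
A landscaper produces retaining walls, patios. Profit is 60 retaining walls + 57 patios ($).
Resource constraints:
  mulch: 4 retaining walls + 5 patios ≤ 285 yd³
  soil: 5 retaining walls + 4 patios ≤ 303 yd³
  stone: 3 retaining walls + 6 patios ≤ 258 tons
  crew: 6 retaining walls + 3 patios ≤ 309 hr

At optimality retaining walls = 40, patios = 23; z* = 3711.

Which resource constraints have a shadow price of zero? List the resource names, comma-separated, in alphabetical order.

mulch, soil

mulch: 275/285 (slack 10)
soil: 292/303 (slack 11)
stone: 258/258 (binding)
crew: 309/309 (binding)
By complementary slackness, a constraint with positive slack has shadow price 0 → mulch, soil.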